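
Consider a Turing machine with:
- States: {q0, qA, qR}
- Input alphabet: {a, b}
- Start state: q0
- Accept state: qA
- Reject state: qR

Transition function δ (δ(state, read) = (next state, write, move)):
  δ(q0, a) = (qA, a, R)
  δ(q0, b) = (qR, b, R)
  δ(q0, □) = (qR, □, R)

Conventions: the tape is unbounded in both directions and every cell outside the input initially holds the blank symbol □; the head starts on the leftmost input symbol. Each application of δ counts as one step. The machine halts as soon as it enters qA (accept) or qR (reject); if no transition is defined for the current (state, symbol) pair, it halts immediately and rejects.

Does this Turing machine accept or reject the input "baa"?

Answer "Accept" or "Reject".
Step 0: [q0]baa (head at position 0)
Step 1: δ(q0, b) = (qR, b, R)  ⊢  b[qR]aa (head at position 1)
The machine is in qR, so it halts and rejects.

Final answer: Reject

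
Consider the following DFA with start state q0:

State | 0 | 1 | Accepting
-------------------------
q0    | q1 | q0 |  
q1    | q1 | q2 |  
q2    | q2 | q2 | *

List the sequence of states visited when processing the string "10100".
q0 → q0 → q1 → q2 → q2 → q2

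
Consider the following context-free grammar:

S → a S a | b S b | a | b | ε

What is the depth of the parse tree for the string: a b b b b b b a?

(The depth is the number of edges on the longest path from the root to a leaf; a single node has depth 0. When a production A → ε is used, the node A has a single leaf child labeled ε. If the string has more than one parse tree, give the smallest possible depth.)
The string has even length 8, so its (unique) parse tree peels off matching outer symbols: S → a S a, S → b S b, S → b S b, S → b S b, and finally S → ε for the empty middle.
The S nodes are at depths 0..4; the ε leaf under the innermost S is at depth 5 (terminal leaves are at depths 1..4).
Depth = 5.

Final answer: 5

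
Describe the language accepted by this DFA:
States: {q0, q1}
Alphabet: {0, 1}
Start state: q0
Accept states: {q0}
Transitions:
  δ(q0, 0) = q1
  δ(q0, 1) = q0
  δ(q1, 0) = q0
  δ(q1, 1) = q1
Analyzing the DFA structure:
Start state: q0
Accept states: {q0}
Interpreting what each state remembers (checking against the transitions):
  q0: an even number of 0s has been read so far
  q1: an odd number of 0s has been read so far
  δ(q0, 0): in q0 (an even number of 0s has been read so far), after reading 0 we have: an odd number of 0s has been read so far → q1
  δ(q0, 1): in q0 (an even number of 0s has been read so far), after reading 1 we have: an even number of 0s has been read so far → q0
  δ(q1, 0): in q1 (an odd number of 0s has been read so far), after reading 0 we have: an even number of 0s has been read so far → q0
  δ(q1, 1): in q1 (an odd number of 0s has been read so far), after reading 1 we have: an odd number of 0s has been read so far → q1
A string is accepted iff it ends in {q0}, i.e. an even number of 0s has been read so far.
Language: All binary strings with an even number of 0s

Final answer: All binary strings with an even number of 0s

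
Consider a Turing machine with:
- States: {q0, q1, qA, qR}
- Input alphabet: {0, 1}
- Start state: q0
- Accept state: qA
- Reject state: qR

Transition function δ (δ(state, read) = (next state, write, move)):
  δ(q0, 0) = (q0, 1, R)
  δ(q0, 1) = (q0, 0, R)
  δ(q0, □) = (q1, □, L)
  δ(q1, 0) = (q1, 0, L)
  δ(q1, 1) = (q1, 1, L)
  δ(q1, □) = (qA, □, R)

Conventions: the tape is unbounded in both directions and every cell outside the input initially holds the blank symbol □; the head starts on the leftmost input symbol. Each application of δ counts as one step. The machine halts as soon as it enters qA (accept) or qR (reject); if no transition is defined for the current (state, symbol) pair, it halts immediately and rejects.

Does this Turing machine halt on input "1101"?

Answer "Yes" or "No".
Step 0: [q0]1101 (head at position 0)
Step 1: δ(q0, 1) = (q0, 0, R)  ⊢  0[q0]101 (head at position 1)
Step 2: δ(q0, 1) = (q0, 0, R)  ⊢  00[q0]01 (head at position 2)
Step 3: δ(q0, 0) = (q0, 1, R)  ⊢  001[q0]1 (head at position 3)
Step 4: δ(q0, 1) = (q0, 0, R)  ⊢  0010[q0]□ (head at position 4)
Step 5: δ(q0, □) = (q1, □, L)  ⊢  001[q1]0□ (head at position 3)
Step 6: δ(q1, 0) = (q1, 0, L)  ⊢  00[q1]10□ (head at position 2)
Step 7: δ(q1, 1) = (q1, 1, L)  ⊢  0[q1]010□ (head at position 1)
Step 8: δ(q1, 0) = (q1, 0, L)  ⊢  [q1]0010□ (head at position 0)
Step 9: δ(q1, 0) = (q1, 0, L)  ⊢  [q1]□0010□ (head at position -1)
Step 10: δ(q1, □) = (qA, □, R)  ⊢  □[qA]0010□ (head at position 0)
The machine is in qA, so it halts and accepts.
It halts after 10 steps.

Final answer: Yes - halts after 10 steps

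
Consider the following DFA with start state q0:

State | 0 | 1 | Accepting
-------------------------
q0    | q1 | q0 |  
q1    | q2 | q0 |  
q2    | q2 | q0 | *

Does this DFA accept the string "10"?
Start in q0.
Read '1': q0 → q0
Read '0': q0 → q1
Final state q1 is not accepting, so the string is rejected.

Final answer: No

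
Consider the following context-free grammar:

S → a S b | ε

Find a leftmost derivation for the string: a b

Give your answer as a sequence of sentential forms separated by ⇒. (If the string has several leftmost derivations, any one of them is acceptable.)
Start with S.
Step 1: the leftmost non-terminal is S; apply S → a S b:  a S b
Step 2: the leftmost non-terminal is S; apply S → ε:  a b

Final answer: S ⇒ a S b ⇒ a b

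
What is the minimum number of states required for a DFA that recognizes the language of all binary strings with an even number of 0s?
Language: binary strings with an even number of 0s
Lower bound (Myhill–Nerode): the prefixes ε, 0 are pairwise distinguishable:
  ε vs 0: suffix ε distinguishes them (ε has zero 0s (accepted), 0 has one 0 (rejected))
So any DFA needs at least 2 states.
Upper bound: a DFA with 2 states exists (one state per class above).
Minimum states: 2

Final answer: 2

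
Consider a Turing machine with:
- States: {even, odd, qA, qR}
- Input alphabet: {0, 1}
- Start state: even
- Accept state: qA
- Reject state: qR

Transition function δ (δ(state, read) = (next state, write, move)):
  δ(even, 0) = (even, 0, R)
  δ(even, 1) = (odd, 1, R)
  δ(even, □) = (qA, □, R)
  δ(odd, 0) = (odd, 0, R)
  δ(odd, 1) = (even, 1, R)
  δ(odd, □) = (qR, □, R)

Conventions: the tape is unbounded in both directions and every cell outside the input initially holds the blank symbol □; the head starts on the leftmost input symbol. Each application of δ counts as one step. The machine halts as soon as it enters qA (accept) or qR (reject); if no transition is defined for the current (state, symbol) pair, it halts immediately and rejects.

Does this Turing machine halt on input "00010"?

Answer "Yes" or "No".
Step 0: [even]00010 (head at position 0)
Step 1: δ(even, 0) = (even, 0, R)  ⊢  0[even]0010 (head at position 1)
Step 2: δ(even, 0) = (even, 0, R)  ⊢  00[even]010 (head at position 2)
Step 3: δ(even, 0) = (even, 0, R)  ⊢  000[even]10 (head at position 3)
Step 4: δ(even, 1) = (odd, 1, R)  ⊢  0001[odd]0 (head at position 4)
Step 5: δ(odd, 0) = (odd, 0, R)  ⊢  00010[odd]□ (head at position 5)
Step 6: δ(odd, □) = (qR, □, R)  ⊢  00010□[qR]□ (head at position 6)
The machine is in qR, so it halts and rejects.
It halts after 6 steps.

Final answer: Yes - halts after 6 steps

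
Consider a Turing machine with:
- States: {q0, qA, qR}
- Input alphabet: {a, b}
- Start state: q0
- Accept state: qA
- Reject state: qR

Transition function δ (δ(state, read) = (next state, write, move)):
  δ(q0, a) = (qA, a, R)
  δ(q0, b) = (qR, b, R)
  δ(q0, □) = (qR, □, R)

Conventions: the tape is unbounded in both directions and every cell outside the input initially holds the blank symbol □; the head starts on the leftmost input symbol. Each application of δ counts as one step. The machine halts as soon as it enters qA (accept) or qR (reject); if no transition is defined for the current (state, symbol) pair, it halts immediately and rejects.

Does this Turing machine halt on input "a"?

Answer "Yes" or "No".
Step 0: [q0]a (head at position 0)
Step 1: δ(q0, a) = (qA, a, R)  ⊢  a[qA]□ (head at position 1)
The machine is in qA, so it halts and accepts.
It halts after 1 steps.

Final answer: Yes - halts after 1 steps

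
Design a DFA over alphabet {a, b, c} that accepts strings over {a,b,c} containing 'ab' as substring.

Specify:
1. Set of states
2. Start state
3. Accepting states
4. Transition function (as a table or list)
One valid DFA (any DFA recognizing the same language is acceptable):
States: {q0, q1, q2}
Start: q0
Accepting: {q2}
Transitions (accepting states marked with *):
State | a | b | c | Accepting
-----------------------------
q0    | q1 | q0 | q0 |  
q1    | q1 | q2 | q0 |  
q2    | q2 | q2 | q2 | *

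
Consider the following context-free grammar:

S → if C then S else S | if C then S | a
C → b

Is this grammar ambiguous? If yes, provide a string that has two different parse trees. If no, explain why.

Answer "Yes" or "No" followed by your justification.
The 'dangling else' can attach to either if. Two leftmost derivations of  if b then if b then a else a:
  (1) S ⇒ if C then S else S ⇒ if b then S else S ⇒ if b then if C then S else S ⇒ if b then if b then S else S ⇒ if b then if b then a else S ⇒ if b then if b then a else a   (else belongs to the outer if)
  (2) S ⇒ if C then S ⇒ if b then S ⇒ if b then if C then S else S ⇒ if b then if b then S else S ⇒ if b then if b then a else S ⇒ if b then if b then a else a   (else belongs to the inner if)
Two distinct parse trees for the same string, so the grammar is ambiguous.

Final answer: Yes - the string 'if b then if b then a else a' has two distinct leftmost derivations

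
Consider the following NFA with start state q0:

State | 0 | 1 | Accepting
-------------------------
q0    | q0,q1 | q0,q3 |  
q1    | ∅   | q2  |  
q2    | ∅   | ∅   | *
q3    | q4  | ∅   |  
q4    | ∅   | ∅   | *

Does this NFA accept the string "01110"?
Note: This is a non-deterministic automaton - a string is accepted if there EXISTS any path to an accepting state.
Track the set of states the NFA could be in: start {q0}
Read '0': {q0} → {q0, q1}
Read '1': {q0, q1} → {q0, q2, q3}
Read '1': {q0, q2, q3} → {q0, q3}
Read '1': {q0, q3} → {q0, q3}
Read '0': {q0, q3} → {q0, q1, q4}
Final set {q0, q1, q4} contains accepting state(s) {q4} → accepted.

Final answer: Yes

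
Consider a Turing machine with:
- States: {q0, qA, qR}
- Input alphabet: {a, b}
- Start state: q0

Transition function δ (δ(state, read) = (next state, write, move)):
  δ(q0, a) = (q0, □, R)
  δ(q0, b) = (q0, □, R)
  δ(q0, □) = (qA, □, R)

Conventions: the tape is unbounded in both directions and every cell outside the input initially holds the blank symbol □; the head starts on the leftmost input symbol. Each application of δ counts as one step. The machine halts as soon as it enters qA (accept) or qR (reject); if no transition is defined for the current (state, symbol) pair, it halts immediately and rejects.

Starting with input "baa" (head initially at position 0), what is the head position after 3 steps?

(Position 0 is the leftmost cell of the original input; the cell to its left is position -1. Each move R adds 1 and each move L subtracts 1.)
Step 0: [q0]baa (head at position 0)
Step 1: δ(q0, b) = (q0, □, R)  ⊢  □[q0]aa (head at position 1)
Step 2: δ(q0, a) = (q0, □, R)  ⊢  □□[q0]a (head at position 2)
Step 3: δ(q0, a) = (q0, □, R)  ⊢  □□□[q0]□ (head at position 3)
Head position after 3 steps: 3

Final answer: Position 3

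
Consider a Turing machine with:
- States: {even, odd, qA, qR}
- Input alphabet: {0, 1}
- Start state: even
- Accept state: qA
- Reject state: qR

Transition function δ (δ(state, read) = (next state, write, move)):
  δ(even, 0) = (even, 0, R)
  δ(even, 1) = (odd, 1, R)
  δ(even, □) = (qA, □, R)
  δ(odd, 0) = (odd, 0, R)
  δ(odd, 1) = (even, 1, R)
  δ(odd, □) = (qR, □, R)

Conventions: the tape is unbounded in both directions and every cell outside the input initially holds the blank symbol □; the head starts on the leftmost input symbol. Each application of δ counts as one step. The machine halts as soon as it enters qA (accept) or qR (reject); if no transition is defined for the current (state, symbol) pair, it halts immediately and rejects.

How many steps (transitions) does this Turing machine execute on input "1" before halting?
Step 0: [even]1 (head at position 0)
Step 1: δ(even, 1) = (odd, 1, R)  ⊢  1[odd]□ (head at position 1)
Step 2: δ(odd, □) = (qR, □, R)  ⊢  1□[qR]□ (head at position 2)
The machine is in qR, so it halts and rejects.
Number of transitions executed: 2.

Final answer: 2 steps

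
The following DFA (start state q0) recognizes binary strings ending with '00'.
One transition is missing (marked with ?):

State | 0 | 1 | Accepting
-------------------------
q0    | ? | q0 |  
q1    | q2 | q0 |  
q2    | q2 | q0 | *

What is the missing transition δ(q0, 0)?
q1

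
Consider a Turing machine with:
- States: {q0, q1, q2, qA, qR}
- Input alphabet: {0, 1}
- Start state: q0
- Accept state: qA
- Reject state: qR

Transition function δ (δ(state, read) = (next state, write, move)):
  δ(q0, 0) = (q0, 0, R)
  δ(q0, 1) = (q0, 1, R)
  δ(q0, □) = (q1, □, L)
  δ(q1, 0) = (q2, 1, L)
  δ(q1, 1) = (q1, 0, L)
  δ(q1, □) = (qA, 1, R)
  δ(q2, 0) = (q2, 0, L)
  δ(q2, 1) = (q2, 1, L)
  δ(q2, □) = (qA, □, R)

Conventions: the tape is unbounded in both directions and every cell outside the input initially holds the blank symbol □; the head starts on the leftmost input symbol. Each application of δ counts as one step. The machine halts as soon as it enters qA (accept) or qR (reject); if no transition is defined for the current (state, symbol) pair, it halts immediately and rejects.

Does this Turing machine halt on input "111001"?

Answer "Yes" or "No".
Step 0: [q0]111001 (head at position 0)
Step 1: δ(q0, 1) = (q0, 1, R)  ⊢  1[q0]11001 (head at position 1)
Step 2: δ(q0, 1) = (q0, 1, R)  ⊢  11[q0]1001 (head at position 2)
Step 3: δ(q0, 1) = (q0, 1, R)  ⊢  111[q0]001 (head at position 3)
Step 4: δ(q0, 0) = (q0, 0, R)  ⊢  1110[q0]01 (head at position 4)
Step 5: δ(q0, 0) = (q0, 0, R)  ⊢  11100[q0]1 (head at position 5)
Step 6: δ(q0, 1) = (q0, 1, R)  ⊢  111001[q0]□ (head at position 6)
Step 7: δ(q0, □) = (q1, □, L)  ⊢  11100[q1]1□ (head at position 5)
Step 8: δ(q1, 1) = (q1, 0, L)  ⊢  1110[q1]00□ (head at position 4)
Step 9: δ(q1, 0) = (q2, 1, L)  ⊢  111[q2]010□ (head at position 3)
Step 10: δ(q2, 0) = (q2, 0, L)  ⊢  11[q2]1010□ (head at position 2)
Step 11: δ(q2, 1) = (q2, 1, L)  ⊢  1[q2]11010□ (head at position 1)
Step 12: δ(q2, 1) = (q2, 1, L)  ⊢  [q2]111010□ (head at position 0)
Step 13: δ(q2, 1) = (q2, 1, L)  ⊢  [q2]□111010□ (head at position -1)
Step 14: δ(q2, □) = (qA, □, R)  ⊢  □[qA]111010□ (head at position 0)
The machine is in qA, so it halts and accepts.
It halts after 14 steps.

Final answer: Yes - halts after 14 steps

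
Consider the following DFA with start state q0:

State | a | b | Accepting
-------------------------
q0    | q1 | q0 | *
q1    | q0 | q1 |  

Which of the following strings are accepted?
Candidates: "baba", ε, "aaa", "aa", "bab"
"baba": q0 → q0 → q1 → q1 → q0; q0 is accepting → accepted
ε: q0; q0 is accepting → accepted
"aaa": q0 → q1 → q0 → q1; q1 is not accepting → rejected
"aa": q0 → q1 → q0; q0 is accepting → accepted
"bab": q0 → q0 → q1 → q1; q1 is not accepting → rejected

Final answer: "baba", ε, "aa"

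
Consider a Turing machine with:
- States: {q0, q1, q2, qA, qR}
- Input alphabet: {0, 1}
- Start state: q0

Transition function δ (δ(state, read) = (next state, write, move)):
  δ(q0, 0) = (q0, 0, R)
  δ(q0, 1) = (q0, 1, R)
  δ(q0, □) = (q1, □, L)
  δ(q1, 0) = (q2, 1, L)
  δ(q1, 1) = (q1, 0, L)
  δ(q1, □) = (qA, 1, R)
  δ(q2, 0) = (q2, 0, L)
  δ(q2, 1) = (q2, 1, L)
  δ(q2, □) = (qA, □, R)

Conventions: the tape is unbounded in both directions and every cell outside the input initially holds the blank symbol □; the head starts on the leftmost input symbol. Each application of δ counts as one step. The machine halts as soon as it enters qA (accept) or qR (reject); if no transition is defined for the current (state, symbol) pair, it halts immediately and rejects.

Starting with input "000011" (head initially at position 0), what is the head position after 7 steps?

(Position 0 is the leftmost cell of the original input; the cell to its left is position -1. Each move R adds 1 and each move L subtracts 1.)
Step 0: [q0]000011 (head at position 0)
Step 1: δ(q0, 0) = (q0, 0, R)  ⊢  0[q0]00011 (head at position 1)
Step 2: δ(q0, 0) = (q0, 0, R)  ⊢  00[q0]0011 (head at position 2)
Step 3: δ(q0, 0) = (q0, 0, R)  ⊢  000[q0]011 (head at position 3)
Step 4: δ(q0, 0) = (q0, 0, R)  ⊢  0000[q0]11 (head at position 4)
Step 5: δ(q0, 1) = (q0, 1, R)  ⊢  00001[q0]1 (head at position 5)
Step 6: δ(q0, 1) = (q0, 1, R)  ⊢  000011[q0]□ (head at position 6)
Step 7: δ(q0, □) = (q1, □, L)  ⊢  00001[q1]1□ (head at position 5)
Head position after 7 steps: 5

Final answer: Position 5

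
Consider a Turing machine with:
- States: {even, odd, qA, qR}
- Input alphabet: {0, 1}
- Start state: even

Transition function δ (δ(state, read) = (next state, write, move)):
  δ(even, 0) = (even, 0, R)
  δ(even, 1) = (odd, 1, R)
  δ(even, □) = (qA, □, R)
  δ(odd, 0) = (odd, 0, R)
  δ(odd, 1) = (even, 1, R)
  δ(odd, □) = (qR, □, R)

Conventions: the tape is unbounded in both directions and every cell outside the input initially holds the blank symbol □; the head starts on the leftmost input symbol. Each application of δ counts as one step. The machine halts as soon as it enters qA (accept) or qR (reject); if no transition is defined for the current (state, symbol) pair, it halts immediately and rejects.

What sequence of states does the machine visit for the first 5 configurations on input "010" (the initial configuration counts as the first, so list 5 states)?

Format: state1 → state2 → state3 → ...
Step 0: [even]010 (head at position 0)
Step 1: δ(even, 0) = (even, 0, R)  ⊢  0[even]10 (head at position 1)
Step 2: δ(even, 1) = (odd, 1, R)  ⊢  01[odd]0 (head at position 2)
Step 3: δ(odd, 0) = (odd, 0, R)  ⊢  010[odd]□ (head at position 3)
Step 4: δ(odd, □) = (qR, □, R)  ⊢  010□[qR]□ (head at position 4)
Reading off the states of these 5 configurations: even → even → odd → odd → qR

Final answer: even → even → odd → odd → qR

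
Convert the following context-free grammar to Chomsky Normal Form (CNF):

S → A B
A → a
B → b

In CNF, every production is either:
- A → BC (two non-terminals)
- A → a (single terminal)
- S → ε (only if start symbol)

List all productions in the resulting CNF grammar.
The grammar has no ε-productions or unit productions to eliminate.
S → A B is already in CNF (two non-terminals) – keep it.
A → a is already in CNF (single terminal) – keep it.
B → b is already in CNF (single terminal) – keep it.
Resulting CNF grammar (3 productions): A → a; B → b; S → A B

Final answer: A → a; B → b; S → A B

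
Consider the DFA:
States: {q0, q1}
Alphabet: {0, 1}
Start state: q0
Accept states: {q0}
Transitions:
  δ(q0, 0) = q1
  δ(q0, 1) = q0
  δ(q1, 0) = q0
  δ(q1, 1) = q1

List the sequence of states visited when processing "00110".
Starting at q0
Read '0': q0 -> q1
Read '0': q1 -> q0
Read '1': q0 -> q0
Read '1': q0 -> q0
Read '0': q0 -> q1

Final answer: q0 -> q1 -> q0 -> q0 -> q0 -> q1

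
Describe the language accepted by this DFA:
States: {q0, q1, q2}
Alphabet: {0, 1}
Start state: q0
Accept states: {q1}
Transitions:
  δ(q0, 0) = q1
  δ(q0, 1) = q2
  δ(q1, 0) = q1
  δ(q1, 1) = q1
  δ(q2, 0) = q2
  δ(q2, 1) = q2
Analyzing the DFA structure:
Start state: q0
Accept states: {q1}
Interpreting what each state remembers (checking against the transitions):
  q0: nothing has been read yet
  q1: the first symbol was 0
  q2: the first symbol was 1 (trap state)
  δ(q0, 0): in q0 (nothing has been read yet), after reading 0 we have: the first symbol was 0 → q1
  δ(q0, 1): in q0 (nothing has been read yet), after reading 1 we have: the first symbol was 1 (trap state) → q2
  δ(q1, 0): in q1 (the first symbol was 0), after reading 0 we have: the first symbol was 0 → q1
  δ(q1, 1): in q1 (the first symbol was 0), after reading 1 we have: the first symbol was 0 → q1
  δ(q2, 0): in q2 (the first symbol was 1 (trap state)), after reading 0 we have: the first symbol was 1 (trap state) → q2
  δ(q2, 1): in q2 (the first symbol was 1 (trap state)), after reading 1 we have: the first symbol was 1 (trap state) → q2
A string is accepted iff it ends in {q1}, i.e. the first symbol was 0.
Language: All binary strings starting with 0

Final answer: All binary strings starting with 0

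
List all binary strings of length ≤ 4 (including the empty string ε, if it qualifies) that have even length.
Checking every binary string of length 0 to 4:
  Length 0: accepted: ε | rejected: (none)
  Length 1: accepted: (none) | rejected: 0, 1
  Length 2: accepted: 00, 01, 10, 11 | rejected: (none)
  Length 3: accepted: (none) | rejected: 000, 001, 010, 011, 100, 101, 110, 111
  Length 4: accepted: 0000, 0001, 0010, 0011, 0100, 0101, 0110, 0111, 1000, 1001, 1010, 1011, 1100, 1101, 1110, 1111 | rejected: (none)
Total: 21 string(s).

Final answer: ε, 00, 01, 10, 11, 0000, 0001, 0010, 0011, 0100, 0101, 0110, 0111, 1000, 1001, 1010, 1011, 1100, 1101, 1110, 1111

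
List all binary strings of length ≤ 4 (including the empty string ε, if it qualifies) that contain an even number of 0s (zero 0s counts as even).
Checking every binary string of length 0 to 4:
  Length 0: accepted: ε | rejected: (none)
  Length 1: accepted: 1 | rejected: 0
  Length 2: accepted: 00, 11 | rejected: 01, 10
  Length 3: accepted: 001, 010, 100, 111 | rejected: 000, 011, 101, 110
  Length 4: accepted: 0000, 0011, 0101, 0110, 1001, 1010, 1100, 1111 | rejected: 0001, 0010, 0100, 0111, 1000, 1011, 1101, 1110
Total: 16 string(s).

Final answer: ε, 1, 00, 11, 001, 010, 100, 111, 0000, 0011, 0101, 0110, 1001, 1010, 1100, 1111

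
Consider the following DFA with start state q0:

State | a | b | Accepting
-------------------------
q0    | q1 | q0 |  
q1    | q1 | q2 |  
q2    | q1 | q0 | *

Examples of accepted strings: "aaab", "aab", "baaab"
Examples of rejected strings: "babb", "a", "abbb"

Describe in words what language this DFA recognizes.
strings over {a,b} ending with 'ab'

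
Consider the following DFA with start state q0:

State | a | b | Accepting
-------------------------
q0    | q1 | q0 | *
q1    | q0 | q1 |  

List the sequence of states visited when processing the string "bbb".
q0 → q0 → q0 → q0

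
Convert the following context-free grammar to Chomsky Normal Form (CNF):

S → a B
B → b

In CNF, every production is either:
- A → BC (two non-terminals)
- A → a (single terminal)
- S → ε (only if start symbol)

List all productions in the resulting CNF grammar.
The grammar has no ε-productions or unit productions to eliminate.
S → a B has terminal a in a right-hand side of length ≥ 2: introduce T_a → a and use T_a in place of a.
B → b is already in CNF (single terminal) – keep it.
S → a B becomes S → T_a B.
Resulting CNF grammar (3 productions): T_a → a; B → b; S → T_a B

Final answer: T_a → a; B → b; S → T_a B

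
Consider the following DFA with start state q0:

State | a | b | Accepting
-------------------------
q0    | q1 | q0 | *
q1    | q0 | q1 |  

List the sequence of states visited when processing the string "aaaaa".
q0 → q1 → q0 → q1 → q0 → q1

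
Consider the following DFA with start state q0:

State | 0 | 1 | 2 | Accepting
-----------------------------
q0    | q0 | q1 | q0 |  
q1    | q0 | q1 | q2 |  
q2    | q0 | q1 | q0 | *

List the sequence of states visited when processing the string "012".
q0 → q0 → q1 → q2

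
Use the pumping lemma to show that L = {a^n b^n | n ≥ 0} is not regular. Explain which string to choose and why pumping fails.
Language: L = {a^n b^n | n ≥ 0} (equal numbers of a's followed by b's)
Step 1: Assume for contradiction that L is regular, with pumping length p.
Step 2: Choose s = a^p b^p. Then s ∈ L (it has p a's followed by p b's) and |s| ≥ p.
Step 3: Consider any decomposition s = xyz with |xy| ≤ p and |y| > 0. Since |xy| ≤ p and the first p symbols of s are all a's, y = a^k for some k with 1 ≤ k ≤ p.
Step 4: Pumping up (i = 2): xy²z = a^(p+k) b^p, which has more a's than b's, so xy²z ∉ L.
This contradicts the pumping lemma, so L is not regular.

Final answer: Choose s = a^p b^p. Since |xy| ≤ p, y = a^k with k ≥ 1. Then xy²z = a^(p+k) b^p ∉ L.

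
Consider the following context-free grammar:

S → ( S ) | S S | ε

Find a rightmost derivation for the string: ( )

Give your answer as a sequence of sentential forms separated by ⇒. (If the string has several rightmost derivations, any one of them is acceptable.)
Start with S.
Step 1: the rightmost non-terminal is S; apply S → ( S ):  ( S )
Step 2: the rightmost non-terminal is S; apply S → ε:  ( )

Final answer: S ⇒ ( S ) ⇒ ( )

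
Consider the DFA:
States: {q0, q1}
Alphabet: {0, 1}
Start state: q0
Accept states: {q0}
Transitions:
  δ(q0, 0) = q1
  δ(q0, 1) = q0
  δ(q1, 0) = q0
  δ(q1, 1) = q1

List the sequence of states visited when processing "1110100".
Starting at q0
Read '1': q0 -> q0
Read '1': q0 -> q0
Read '1': q0 -> q0
Read '0': q0 -> q1
Read '1': q1 -> q1
Read '0': q1 -> q0
Read '0': q0 -> q1

Final answer: q0 -> q0 -> q0 -> q0 -> q1 -> q1 -> q0 -> q1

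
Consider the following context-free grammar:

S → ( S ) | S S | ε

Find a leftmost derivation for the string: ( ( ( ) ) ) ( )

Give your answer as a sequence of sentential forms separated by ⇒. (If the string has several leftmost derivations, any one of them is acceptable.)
Start with S.
Step 1: the leftmost non-terminal is S; apply S → S S:  S S
Step 2: the leftmost non-terminal is S; apply S → ( S ):  ( S ) S
Step 3: the leftmost non-terminal is S; apply S → ( S ):  ( ( S ) ) S
Step 4: the leftmost non-terminal is S; apply S → ( S ):  ( ( ( S ) ) ) S
Step 5: the leftmost non-terminal is S; apply S → ε:  ( ( ( ) ) ) S
Step 6: the leftmost non-terminal is S; apply S → ( S ):  ( ( ( ) ) ) ( S )
Step 7: the leftmost non-terminal is S; apply S → ε:  ( ( ( ) ) ) ( )

Final answer: S ⇒ S S ⇒ ( S ) S ⇒ ( ( S ) ) S ⇒ ( ( ( S ) ) ) S ⇒ ( ( ( ) ) ) S ⇒ ( ( ( ) ) ) ( S ) ⇒ ( ( ( ) ) ) ( )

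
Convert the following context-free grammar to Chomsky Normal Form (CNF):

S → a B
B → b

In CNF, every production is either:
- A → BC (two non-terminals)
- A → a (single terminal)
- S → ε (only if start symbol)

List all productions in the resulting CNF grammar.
The grammar has no ε-productions or unit productions to eliminate.
S → a B has terminal a in a right-hand side of length ≥ 2: introduce T_a → a and use T_a in place of a.
B → b is already in CNF (single terminal) – keep it.
S → a B becomes S → T_a B.
Resulting CNF grammar (3 productions): T_a → a; B → b; S → T_a B

Final answer: T_a → a; B → b; S → T_a B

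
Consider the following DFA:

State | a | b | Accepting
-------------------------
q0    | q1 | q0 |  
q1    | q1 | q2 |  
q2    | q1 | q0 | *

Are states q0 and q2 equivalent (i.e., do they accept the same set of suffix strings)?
Try the suffix ε (the empty string).
From q0: q0 — not accepting.
From q2: q2 — accepting.
The two states disagree on this suffix, so they are not equivalent.

Final answer: No. Distinguishing string: ε (the empty string) - accepted from q2 but not from q0.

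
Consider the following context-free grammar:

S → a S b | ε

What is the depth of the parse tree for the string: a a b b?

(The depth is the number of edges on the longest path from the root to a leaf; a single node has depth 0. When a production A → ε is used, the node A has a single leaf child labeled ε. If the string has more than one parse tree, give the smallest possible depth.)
The only parse tree applies S → a S b 2 times (once per matching a…b pair) and then S → ε.
The S nodes sit at depths 0, 1, …, 2; the innermost S (depth 2) has the single child ε at depth 3.
The terminal leaves a, b are at depths 1..2, so the longest root-to-leaf path is S → S → … → S → ε with 3 edges.
Depth = 3.

Final answer: 3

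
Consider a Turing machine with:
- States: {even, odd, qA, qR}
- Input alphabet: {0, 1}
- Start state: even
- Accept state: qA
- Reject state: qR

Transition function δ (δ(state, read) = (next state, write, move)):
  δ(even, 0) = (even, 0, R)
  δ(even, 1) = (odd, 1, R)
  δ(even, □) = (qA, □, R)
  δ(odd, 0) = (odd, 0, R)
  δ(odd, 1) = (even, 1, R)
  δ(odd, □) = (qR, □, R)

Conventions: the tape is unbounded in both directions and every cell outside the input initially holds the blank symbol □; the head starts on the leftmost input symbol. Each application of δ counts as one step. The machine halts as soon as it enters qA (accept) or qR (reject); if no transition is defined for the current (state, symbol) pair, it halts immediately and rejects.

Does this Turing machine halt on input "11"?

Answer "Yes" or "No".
Step 0: [even]11 (head at position 0)
Step 1: δ(even, 1) = (odd, 1, R)  ⊢  1[odd]1 (head at position 1)
Step 2: δ(odd, 1) = (even, 1, R)  ⊢  11[even]□ (head at position 2)
Step 3: δ(even, □) = (qA, □, R)  ⊢  11□[qA]□ (head at position 3)
The machine is in qA, so it halts and accepts.
It halts after 3 steps.

Final answer: Yes - halts after 3 steps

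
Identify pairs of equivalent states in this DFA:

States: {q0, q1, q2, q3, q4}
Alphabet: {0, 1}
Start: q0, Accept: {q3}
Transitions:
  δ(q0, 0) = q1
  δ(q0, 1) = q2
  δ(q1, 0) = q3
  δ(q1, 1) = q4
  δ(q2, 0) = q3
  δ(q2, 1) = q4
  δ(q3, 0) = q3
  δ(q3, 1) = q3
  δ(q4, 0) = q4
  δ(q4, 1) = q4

Using the table-filling algorithm:
Round 0 – mark pairs where exactly one state is accepting: (q0,q3), (q1,q3), (q2,q3), (q3,q4)
Round 1 – newly marked: (q0,q1) [on 0: q1 vs q3, already marked]; (q0,q2) [on 0: q1 vs q3, already marked]; (q1,q4) [on 0: q3 vs q4, already marked]; (q2,q4) [on 0: q3 vs q4, already marked]
Round 2 – newly marked: (q0,q4) [on 0: q1 vs q4, already marked]
No further pairs can be marked.
(q1, q2) unmarked: δ(q1,0)=q3, δ(q2,0)=q3; δ(q1,1)=q4, δ(q2,1)=q4 → equivalent
Equivalent pairs: (q1, q2)

Final answer: Equivalent pairs: (q1, q2)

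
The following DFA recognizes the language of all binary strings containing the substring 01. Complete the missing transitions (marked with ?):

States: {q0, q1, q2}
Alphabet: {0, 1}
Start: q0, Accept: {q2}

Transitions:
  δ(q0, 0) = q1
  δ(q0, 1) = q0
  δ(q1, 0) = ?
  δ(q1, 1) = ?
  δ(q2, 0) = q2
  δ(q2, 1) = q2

What each state remembers (consistent with the given transitions and accept states):
  q0: 01 not seen yet and the last symbol was not 0
  q1: 01 not seen yet and the last symbol was 0
  q2: the substring 01 has already been seen
Filling in the missing entries:
  δ(q1, 0): in q1 (01 not seen yet and the last symbol was 0), after reading 0 we have: 01 not seen yet and the last symbol was 0 → q1
  δ(q1, 1): in q1 (01 not seen yet and the last symbol was 0), after reading 1 we have: the substring 01 has already been seen → q2

Final answer: δ(q1, 0) = q1; δ(q1, 1) = q2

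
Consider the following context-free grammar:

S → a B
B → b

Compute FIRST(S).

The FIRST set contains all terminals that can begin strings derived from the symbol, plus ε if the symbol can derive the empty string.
S has the single production S → a B, whose right-hand side begins with the terminal a. So FIRST(S) = {a}.

Final answer: {a}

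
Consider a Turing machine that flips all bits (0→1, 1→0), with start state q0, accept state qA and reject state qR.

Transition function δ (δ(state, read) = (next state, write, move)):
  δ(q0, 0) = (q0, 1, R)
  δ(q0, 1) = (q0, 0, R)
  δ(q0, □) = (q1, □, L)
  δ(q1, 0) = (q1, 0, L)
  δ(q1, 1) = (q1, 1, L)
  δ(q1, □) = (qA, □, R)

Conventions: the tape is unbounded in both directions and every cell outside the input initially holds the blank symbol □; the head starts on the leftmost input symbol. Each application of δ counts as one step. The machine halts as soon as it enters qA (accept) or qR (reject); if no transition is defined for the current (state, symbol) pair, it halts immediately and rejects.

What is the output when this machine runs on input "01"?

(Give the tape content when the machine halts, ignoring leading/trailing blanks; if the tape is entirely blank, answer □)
Step 0: [q0]01 (head at position 0)
Step 1: δ(q0, 0) = (q0, 1, R)  ⊢  1[q0]1 (head at position 1)
Step 2: δ(q0, 1) = (q0, 0, R)  ⊢  10[q0]□ (head at position 2)
Step 3: δ(q0, □) = (q1, □, L)  ⊢  1[q1]0□ (head at position 1)
Step 4: δ(q1, 0) = (q1, 0, L)  ⊢  [q1]10□ (head at position 0)
Step 5: δ(q1, 1) = (q1, 1, L)  ⊢  [q1]□10□ (head at position -1)
Step 6: δ(q1, □) = (qA, □, R)  ⊢  □[qA]10□ (head at position 0)
The machine is in qA, so it halts and accepts.
Tape content when halted (ignoring surrounding blanks): 10

Final answer: Output: 10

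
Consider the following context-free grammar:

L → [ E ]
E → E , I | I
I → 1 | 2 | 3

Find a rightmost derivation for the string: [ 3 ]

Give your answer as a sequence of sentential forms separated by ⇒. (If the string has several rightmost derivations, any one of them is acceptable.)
Start with L.
Step 1: the rightmost non-terminal is L; apply L → [ E ]:  [ E ]
Step 2: the rightmost non-terminal is E; apply E → I:  [ I ]
Step 3: the rightmost non-terminal is I; apply I → 3:  [ 3 ]

Final answer: L ⇒ [ E ] ⇒ [ I ] ⇒ [ 3 ]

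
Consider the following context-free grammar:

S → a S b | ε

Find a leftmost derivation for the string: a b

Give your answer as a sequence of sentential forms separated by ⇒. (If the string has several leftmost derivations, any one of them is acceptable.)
Start with S.
Step 1: the leftmost non-terminal is S; apply S → a S b:  a S b
Step 2: the leftmost non-terminal is S; apply S → ε:  a b

Final answer: S ⇒ a S b ⇒ a b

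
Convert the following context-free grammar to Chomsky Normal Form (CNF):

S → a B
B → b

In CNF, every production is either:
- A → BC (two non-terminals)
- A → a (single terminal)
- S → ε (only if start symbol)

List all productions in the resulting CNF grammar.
The grammar has no ε-productions or unit productions to eliminate.
S → a B has terminal a in a right-hand side of length ≥ 2: introduce T_a → a and use T_a in place of a.
B → b is already in CNF (single terminal) – keep it.
S → a B becomes S → T_a B.
Resulting CNF grammar (3 productions): T_a → a; B → b; S → T_a B

Final answer: T_a → a; B → b; S → T_a B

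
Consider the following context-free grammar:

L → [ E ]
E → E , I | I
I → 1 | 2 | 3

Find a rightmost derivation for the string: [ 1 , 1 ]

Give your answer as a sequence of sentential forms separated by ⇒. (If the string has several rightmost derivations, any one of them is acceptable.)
Start with L.
Step 1: the rightmost non-terminal is L; apply L → [ E ]:  [ E ]
Step 2: the rightmost non-terminal is E; apply E → E , I:  [ E , I ]
Step 3: the rightmost non-terminal is I; apply I → 1:  [ E , 1 ]
Step 4: the rightmost non-terminal is E; apply E → I:  [ I , 1 ]
Step 5: the rightmost non-terminal is I; apply I → 1:  [ 1 , 1 ]

Final answer: L ⇒ [ E ] ⇒ [ E , I ] ⇒ [ E , 1 ] ⇒ [ I , 1 ] ⇒ [ 1 , 1 ]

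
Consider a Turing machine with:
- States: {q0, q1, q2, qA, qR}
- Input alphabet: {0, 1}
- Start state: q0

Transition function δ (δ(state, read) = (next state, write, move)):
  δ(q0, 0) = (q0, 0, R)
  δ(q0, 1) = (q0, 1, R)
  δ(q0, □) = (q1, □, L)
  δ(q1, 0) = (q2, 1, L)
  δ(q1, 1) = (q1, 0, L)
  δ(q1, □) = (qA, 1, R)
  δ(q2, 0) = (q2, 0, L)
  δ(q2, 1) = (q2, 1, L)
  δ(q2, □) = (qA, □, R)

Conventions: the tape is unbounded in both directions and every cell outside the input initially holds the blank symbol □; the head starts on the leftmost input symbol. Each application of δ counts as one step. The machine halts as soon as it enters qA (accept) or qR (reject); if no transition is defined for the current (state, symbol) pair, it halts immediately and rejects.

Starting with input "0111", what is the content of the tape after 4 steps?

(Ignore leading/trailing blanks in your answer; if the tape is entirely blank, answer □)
Step 0: [q0]0111 (head at position 0)
Step 1: δ(q0, 0) = (q0, 0, R)  ⊢  0[q0]111 (head at position 1)
Step 2: δ(q0, 1) = (q0, 1, R)  ⊢  01[q0]11 (head at position 2)
Step 3: δ(q0, 1) = (q0, 1, R)  ⊢  011[q0]1 (head at position 3)
Step 4: δ(q0, 1) = (q0, 1, R)  ⊢  0111[q0]□ (head at position 4)
Tape after 4 steps (ignoring surrounding blanks): 0111

Final answer: Tape: 0111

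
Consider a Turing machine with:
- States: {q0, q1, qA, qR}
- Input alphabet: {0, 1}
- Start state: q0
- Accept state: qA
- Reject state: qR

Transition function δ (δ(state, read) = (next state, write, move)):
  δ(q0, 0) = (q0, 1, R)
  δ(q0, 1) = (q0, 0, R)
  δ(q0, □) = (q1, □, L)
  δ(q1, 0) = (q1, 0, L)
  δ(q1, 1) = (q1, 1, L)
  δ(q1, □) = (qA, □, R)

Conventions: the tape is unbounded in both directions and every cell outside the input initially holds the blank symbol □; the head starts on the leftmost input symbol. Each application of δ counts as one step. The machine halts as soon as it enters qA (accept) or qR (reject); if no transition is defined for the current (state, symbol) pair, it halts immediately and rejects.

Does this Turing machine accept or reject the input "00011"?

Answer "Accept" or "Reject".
Step 0: [q0]00011 (head at position 0)
Step 1: δ(q0, 0) = (q0, 1, R)  ⊢  1[q0]0011 (head at position 1)
Step 2: δ(q0, 0) = (q0, 1, R)  ⊢  11[q0]011 (head at position 2)
Step 3: δ(q0, 0) = (q0, 1, R)  ⊢  111[q0]11 (head at position 3)
Step 4: δ(q0, 1) = (q0, 0, R)  ⊢  1110[q0]1 (head at position 4)
Step 5: δ(q0, 1) = (q0, 0, R)  ⊢  11100[q0]□ (head at position 5)
Step 6: δ(q0, □) = (q1, □, L)  ⊢  1110[q1]0□ (head at position 4)
Step 7: δ(q1, 0) = (q1, 0, L)  ⊢  111[q1]00□ (head at position 3)
Step 8: δ(q1, 0) = (q1, 0, L)  ⊢  11[q1]100□ (head at position 2)
Step 9: δ(q1, 1) = (q1, 1, L)  ⊢  1[q1]1100□ (head at position 1)
Step 10: δ(q1, 1) = (q1, 1, L)  ⊢  [q1]11100□ (head at position 0)
Step 11: δ(q1, 1) = (q1, 1, L)  ⊢  [q1]□11100□ (head at position -1)
Step 12: δ(q1, □) = (qA, □, R)  ⊢  □[qA]11100□ (head at position 0)
The machine is in qA, so it halts and accepts.

Final answer: Accept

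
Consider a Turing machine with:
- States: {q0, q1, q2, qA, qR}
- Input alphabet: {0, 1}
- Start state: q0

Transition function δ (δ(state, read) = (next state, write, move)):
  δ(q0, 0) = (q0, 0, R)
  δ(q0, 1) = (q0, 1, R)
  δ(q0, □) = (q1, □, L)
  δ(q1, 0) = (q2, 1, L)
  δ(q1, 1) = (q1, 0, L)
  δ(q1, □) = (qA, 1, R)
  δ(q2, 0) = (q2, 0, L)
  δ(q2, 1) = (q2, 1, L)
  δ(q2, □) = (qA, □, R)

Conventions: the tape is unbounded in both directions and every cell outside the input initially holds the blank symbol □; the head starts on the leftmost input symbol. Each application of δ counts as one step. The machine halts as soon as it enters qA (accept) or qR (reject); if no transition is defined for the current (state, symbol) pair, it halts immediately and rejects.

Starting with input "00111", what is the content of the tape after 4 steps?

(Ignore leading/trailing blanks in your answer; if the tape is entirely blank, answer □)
Step 0: [q0]00111 (head at position 0)
Step 1: δ(q0, 0) = (q0, 0, R)  ⊢  0[q0]0111 (head at position 1)
Step 2: δ(q0, 0) = (q0, 0, R)  ⊢  00[q0]111 (head at position 2)
Step 3: δ(q0, 1) = (q0, 1, R)  ⊢  001[q0]11 (head at position 3)
Step 4: δ(q0, 1) = (q0, 1, R)  ⊢  0011[q0]1 (head at position 4)
Tape after 4 steps (ignoring surrounding blanks): 00111

Final answer: Tape: 00111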